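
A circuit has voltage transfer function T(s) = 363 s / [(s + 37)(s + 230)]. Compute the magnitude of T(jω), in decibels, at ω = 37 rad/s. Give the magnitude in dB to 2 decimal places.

|j37| = 37
|j37 + 37| = √(37² + 37²) = 52.33
|j37 + 230| = √(37² + 230²) = 233
|T(j37)| = 363 × 37 / (52.33 × 233) = 1.1018
20 log₁₀(1.1018) = 0.842 dB

0.84 dB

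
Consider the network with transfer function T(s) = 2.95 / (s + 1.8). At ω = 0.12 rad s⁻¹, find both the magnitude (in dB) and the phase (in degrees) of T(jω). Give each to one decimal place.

|j0.12 + 1.8| = √(0.12² + 1.8²) = 1.804
|T(j0.12)| = 2.95 / 1.804 = 1.6353
20 log₁₀(1.6353) = 4.27 dB
∠(j0.12 + 1.8) = arctan(0.12/1.8) = 3.81°
∠T(j0.12) = −3.81° = -3.81°

|T| = 4.3 dB, ∠T = -3.8°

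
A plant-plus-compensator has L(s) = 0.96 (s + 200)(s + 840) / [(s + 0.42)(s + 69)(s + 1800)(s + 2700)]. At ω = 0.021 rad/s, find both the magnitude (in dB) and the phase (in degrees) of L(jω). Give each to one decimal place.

|j0.021 + 200| = √(0.021² + 200²) = 200
|j0.021 + 840| = √(0.021² + 840²) = 840
|j0.021 + 0.42| = √(0.021² + 0.42²) = 0.4205
|j0.021 + 69| = √(0.021² + 69²) = 69
|j0.021 + 1800| = √(0.021² + 1800²) = 1800
|j0.021 + 2700| = √(0.021² + 2700²) = 2700
|L(j0.021)| = 0.96 × 200 × 840 / (0.4205 × 69 × 1800 × 2700) = 0.0011437
20 log₁₀(0.0011437) = -58.83 dB
∠(j0.021 + 200) = arctan(0.021/200) = 0.01°
∠(j0.021 + 840) = arctan(0.021/840) = 0.00°
∠(j0.021 + 0.42) = arctan(0.021/0.42) = 2.86°
∠(j0.021 + 69) = arctan(0.021/69) = 0.02°
∠(j0.021 + 1800) = arctan(0.021/1800) = 0.00°
∠(j0.021 + 2700) = arctan(0.021/2700) = 0.00°
∠L(j0.021) = 0.01° + 0.00° − (2.86° + 0.02° + 0.00° + 0.00°) = -2.87°

|L| = -58.8 dB, ∠L = -2.9°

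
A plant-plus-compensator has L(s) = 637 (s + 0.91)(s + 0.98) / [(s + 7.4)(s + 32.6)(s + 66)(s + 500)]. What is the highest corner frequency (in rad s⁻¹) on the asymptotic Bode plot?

500 rad s⁻¹

Break frequencies occur at each pole and zero magnitude: 0.91 rad s⁻¹, 0.98 rad s⁻¹, 7.4 rad s⁻¹, 32.6 rad s⁻¹, 66 rad s⁻¹, 500 rad s⁻¹.
The highest is 500 rad s⁻¹.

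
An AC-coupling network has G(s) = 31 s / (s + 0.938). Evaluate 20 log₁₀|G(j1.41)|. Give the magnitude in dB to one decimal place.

28.2 dB

|j1.41| = 1.41
|j1.41 + 0.938| = √(1.41² + 0.938²) = 1.694
|G(j1.41)| = 31 × 1.41 / 1.694 = 25.81
20 log₁₀(25.81) = 28.24 dB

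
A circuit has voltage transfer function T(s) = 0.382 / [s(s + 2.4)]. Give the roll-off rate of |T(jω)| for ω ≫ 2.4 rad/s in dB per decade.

With 0 zeros and 2 poles, the high-frequency asymptotic slope is 20 × (0 − 2) = -40 dB/decade.

-40 dB/decade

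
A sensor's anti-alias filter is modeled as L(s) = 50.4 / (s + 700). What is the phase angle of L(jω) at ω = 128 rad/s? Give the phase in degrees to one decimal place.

-10.4 deg

∠(j128 + 700) = arctan(128/700) = 10.36°
∠L(j128) = −10.36° = -10.36°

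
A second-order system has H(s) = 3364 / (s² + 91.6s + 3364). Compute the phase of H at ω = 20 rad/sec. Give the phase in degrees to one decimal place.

∠[(j20)² + 91.6(j20) + 3364] = ∠[2964 + j1832] = 31.72°
∠H(j20) = −31.72° = -31.72°

-31.7°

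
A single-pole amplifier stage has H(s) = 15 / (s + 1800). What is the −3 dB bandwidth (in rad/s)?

For a single-pole low-pass, the −3 dB point is at the pole: ω = 1800 rad/s.

1800 rad/s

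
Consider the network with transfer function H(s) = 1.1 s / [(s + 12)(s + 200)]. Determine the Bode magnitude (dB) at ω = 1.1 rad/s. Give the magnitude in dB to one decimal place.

|j1.1| = 1.1
|j1.1 + 12| = √(1.1² + 12²) = 12.05
|j1.1 + 200| = √(1.1² + 200²) = 200
|H(j1.1)| = 1.1 × 1.1 / (12.05 × 200) = 0.00050205
20 log₁₀(0.00050205) = -65.98 dB

-66.0 dB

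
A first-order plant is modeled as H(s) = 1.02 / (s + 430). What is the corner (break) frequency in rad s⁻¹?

The single real pole at s = −430 gives a corner at ω = 430 rad s⁻¹.

430 rad s⁻¹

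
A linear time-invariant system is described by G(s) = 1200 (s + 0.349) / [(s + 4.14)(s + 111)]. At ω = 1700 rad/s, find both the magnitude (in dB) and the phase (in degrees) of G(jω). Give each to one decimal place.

|G| = -3.0 dB, ∠G = -86.1°

|j1700 + 0.349| = √(1700² + 0.349²) = 1700
|j1700 + 4.14| = √(1700² + 4.14²) = 1700
|j1700 + 111| = √(1700² + 111²) = 1704
|G(j1700)| = 1200 × 1700 / (1700 × 1704) = 0.70438
20 log₁₀(0.70438) = -3.04 dB
∠(j1700 + 0.349) = arctan(1700/0.349) = 89.99°
∠(j1700 + 4.14) = arctan(1700/4.14) = 89.86°
∠(j1700 + 111) = arctan(1700/111) = 86.26°
∠G(j1700) = 89.99° − (89.86° + 86.26°) = -86.14°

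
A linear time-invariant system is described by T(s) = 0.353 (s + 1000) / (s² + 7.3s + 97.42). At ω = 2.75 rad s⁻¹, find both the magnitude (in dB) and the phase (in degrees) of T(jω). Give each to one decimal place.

|j2.75 + 1000| = √(2.75² + 1000²) = 1000
|(j2.75)² + 7.3(j2.75) + 97.42| = |89.858 + j20.075| = 92.07
|T(j2.75)| = 0.353 × 1000 / 92.07 = 3.8339
20 log₁₀(3.8339) = 11.67 dB
∠(j2.75 + 1000) = arctan(2.75/1000) = 0.16°
∠[(j2.75)² + 7.3(j2.75) + 97.42] = ∠[89.858 + j20.075] = 12.59°
∠T(j2.75) = 0.16° − 12.59° = -12.44°

|T| = 11.7 dB, ∠T = -12.4°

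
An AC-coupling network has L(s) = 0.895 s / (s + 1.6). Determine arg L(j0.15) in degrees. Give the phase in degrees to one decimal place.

84.6°

∠(j0.15) = 90.00°
∠(j0.15 + 1.6) = arctan(0.15/1.6) = 5.36°
∠L(j0.15) = 90.00° − 5.36° = 84.64°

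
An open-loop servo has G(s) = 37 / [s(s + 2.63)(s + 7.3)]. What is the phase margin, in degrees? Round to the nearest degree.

46°

Gain crossover: |G(jω)| = 1 at ω ≈ 1.61 rad/sec.
∠G(j1.61) = −90° − arctan(1.61/2.63) − arctan(1.61/7.3) ≈ -133.82°
PM = 180° + (-133.82°) = 46.18°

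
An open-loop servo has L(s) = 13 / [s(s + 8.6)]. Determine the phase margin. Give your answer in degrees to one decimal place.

80.2°

Gain crossover: |L(jω)| = 1 at ω ≈ 1.49 rad/s.
∠L(j1.49) = −90° − arctan(1.49/8.6) ≈ -99.83°
PM = 180° + (-99.83°) = 80.17°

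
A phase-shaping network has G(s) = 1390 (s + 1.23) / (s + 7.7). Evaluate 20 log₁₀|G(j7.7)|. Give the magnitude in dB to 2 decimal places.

59.96 dB

|j7.7 + 1.23| = √(7.7² + 1.23²) = 7.798
|j7.7 + 7.7| = √(7.7² + 7.7²) = 10.89
|G(j7.7)| = 1390 × 7.798 / 10.89 = 995.34
20 log₁₀(995.34) = 59.959 dB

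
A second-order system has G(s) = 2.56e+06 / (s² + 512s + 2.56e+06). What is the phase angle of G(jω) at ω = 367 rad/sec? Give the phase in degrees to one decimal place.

∠[(j367)² + 512(j367) + 2.56e+06] = ∠[2.4253e+06 + j1.879e+05] = 4.43°
∠G(j367) = −4.43° = -4.43°

-4.4°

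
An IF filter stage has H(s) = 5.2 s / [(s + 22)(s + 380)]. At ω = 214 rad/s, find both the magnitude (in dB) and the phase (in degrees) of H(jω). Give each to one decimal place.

|H| = -38.5 dB, ∠H = -23.5°

|j214| = 214
|j214 + 22| = √(214² + 22²) = 215.1
|j214 + 380| = √(214² + 380²) = 436.1
|H(j214)| = 5.2 × 214 / (215.1 × 436.1) = 0.011861
20 log₁₀(0.011861) = -38.52 dB
∠(j214) = 90.00°
∠(j214 + 22) = arctan(214/22) = 84.13°
∠(j214 + 380) = arctan(214/380) = 29.39°
∠H(j214) = 90.00° − (84.13° + 29.39°) = -23.52°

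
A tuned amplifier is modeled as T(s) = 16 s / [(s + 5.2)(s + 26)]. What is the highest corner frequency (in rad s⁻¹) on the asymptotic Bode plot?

Break frequencies occur at each pole and zero magnitude: 5.2 rad s⁻¹, 26 rad s⁻¹.
The highest is 26 rad s⁻¹.

26 rad s⁻¹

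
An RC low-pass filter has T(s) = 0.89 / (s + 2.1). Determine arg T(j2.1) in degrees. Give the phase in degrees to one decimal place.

-45.0°

∠(j2.1 + 2.1) = arctan(2.1/2.1) = 45.00°
∠T(j2.1) = −45.00° = -45.00°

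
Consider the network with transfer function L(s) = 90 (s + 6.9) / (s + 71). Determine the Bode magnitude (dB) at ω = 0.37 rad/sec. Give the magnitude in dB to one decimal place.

18.8 dB

|j0.37 + 6.9| = √(0.37² + 6.9²) = 6.91
|j0.37 + 71| = √(0.37² + 71²) = 71
|L(j0.37)| = 90 × 6.91 / 71 = 8.7589
20 log₁₀(8.7589) = 18.85 dB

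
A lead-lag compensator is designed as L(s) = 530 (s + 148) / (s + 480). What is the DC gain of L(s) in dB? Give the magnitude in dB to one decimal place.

L(0) = 530 × 148 / 480 = 163.42
20 log₁₀(163.42) = 44.27 dB

44.3 dB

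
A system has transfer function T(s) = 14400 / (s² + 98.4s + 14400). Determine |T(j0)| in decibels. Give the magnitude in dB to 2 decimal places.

T(0) = 14400 / 14400 = 1
20 log₁₀(1) = 0.000 dB

0.00 dB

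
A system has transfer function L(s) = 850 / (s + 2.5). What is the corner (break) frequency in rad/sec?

The single real pole at s = −2.5 gives a corner at ω = 2.5 rad/sec.

2.5 rad/sec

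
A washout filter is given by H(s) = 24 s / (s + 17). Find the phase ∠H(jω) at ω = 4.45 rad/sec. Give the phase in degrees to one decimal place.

∠(j4.45) = 90.00°
∠(j4.45 + 17) = arctan(4.45/17) = 14.67°
∠H(j4.45) = 90.00° − 14.67° = 75.33°

75.3 deg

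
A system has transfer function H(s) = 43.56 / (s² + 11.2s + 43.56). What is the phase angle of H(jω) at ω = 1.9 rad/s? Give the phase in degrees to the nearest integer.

-28°

∠[(j1.9)² + 11.2(j1.9) + 43.56] = ∠[39.95 + j21.28] = 28.04°
∠H(j1.9) = −28.04° = -28.04°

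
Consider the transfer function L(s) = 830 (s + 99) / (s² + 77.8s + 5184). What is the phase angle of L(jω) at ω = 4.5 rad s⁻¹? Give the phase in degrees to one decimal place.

-1.3°

∠(j4.5 + 99) = arctan(4.5/99) = 2.60°
∠[(j4.5)² + 77.8(j4.5) + 5184] = ∠[5163.8 + j350.1] = 3.88°
∠L(j4.5) = 2.60° − 3.88° = -1.28°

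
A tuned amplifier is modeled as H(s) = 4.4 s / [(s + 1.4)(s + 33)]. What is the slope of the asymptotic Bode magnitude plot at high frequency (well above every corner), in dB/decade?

-20 dB/decade

With 1 zero and 2 poles, the high-frequency asymptotic slope is 20 × (1 − 2) = -20 dB/decade.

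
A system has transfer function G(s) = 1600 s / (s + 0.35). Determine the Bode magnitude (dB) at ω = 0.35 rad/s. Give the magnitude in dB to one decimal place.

|j0.35| = 0.35
|j0.35 + 0.35| = √(0.35² + 0.35²) = 0.495
|G(j0.35)| = 1600 × 0.35 / 0.495 = 1131.4
20 log₁₀(1131.4) = 61.07 dB

61.1 dB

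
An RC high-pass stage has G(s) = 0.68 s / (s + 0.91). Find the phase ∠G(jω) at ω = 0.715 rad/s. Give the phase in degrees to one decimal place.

51.8 deg

∠(j0.715) = 90.00°
∠(j0.715 + 0.91) = arctan(0.715/0.91) = 38.16°
∠G(j0.715) = 90.00° − 38.16° = 51.84°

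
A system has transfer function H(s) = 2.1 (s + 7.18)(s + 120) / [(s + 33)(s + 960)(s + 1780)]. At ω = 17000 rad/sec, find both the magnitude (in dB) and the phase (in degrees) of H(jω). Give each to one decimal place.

|H| = -78.2 dB, ∠H = -81.1°

|j17000 + 7.18| = √(17000² + 7.18²) = 1.7e+04
|j17000 + 120| = √(17000² + 120²) = 1.7e+04
|j17000 + 33| = √(17000² + 33²) = 1.7e+04
|j17000 + 960| = √(17000² + 960²) = 1.703e+04
|j17000 + 1780| = √(17000² + 1780²) = 1.709e+04
|H(j17000)| = 2.1 × 1.7e+04 × 1.7e+04 / (1.7e+04 × 1.703e+04 × 1.709e+04) = 0.00012267
20 log₁₀(0.00012267) = -78.23 dB
∠(j17000 + 7.18) = arctan(17000/7.18) = 89.98°
∠(j17000 + 120) = arctan(17000/120) = 89.60°
∠(j17000 + 33) = arctan(17000/33) = 89.89°
∠(j17000 + 960) = arctan(17000/960) = 86.77°
∠(j17000 + 1780) = arctan(17000/1780) = 84.02°
∠H(j17000) = 89.98° + 89.60° − (89.89° + 86.77° + 84.02°) = -81.11°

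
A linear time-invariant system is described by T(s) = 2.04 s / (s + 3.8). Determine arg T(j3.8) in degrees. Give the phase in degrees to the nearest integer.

∠(j3.8) = 90.00°
∠(j3.8 + 3.8) = arctan(3.8/3.8) = 45.00°
∠T(j3.8) = 90.00° − 45.00° = 45.00°

45°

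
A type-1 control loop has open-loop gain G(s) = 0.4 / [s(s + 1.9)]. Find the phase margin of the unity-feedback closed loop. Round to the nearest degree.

Gain crossover: |G(jω)| = 1 at ω ≈ 0.209 rad/s.
∠G(j0.209) = −90° − arctan(0.209/1.9) ≈ -96.29°
PM = 180° + (-96.29°) = 83.71°

84°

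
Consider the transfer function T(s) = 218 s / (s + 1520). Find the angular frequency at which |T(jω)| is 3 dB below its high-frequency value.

1520 rad/s

For a single-pole high-pass, the −3 dB point is at the pole: ω = 1520 rad/s.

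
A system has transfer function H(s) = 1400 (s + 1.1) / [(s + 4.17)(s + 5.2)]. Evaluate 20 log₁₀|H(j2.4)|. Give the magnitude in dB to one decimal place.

|j2.4 + 1.1| = √(2.4² + 1.1²) = 2.64
|j2.4 + 4.17| = √(2.4² + 4.17²) = 4.811
|j2.4 + 5.2| = √(2.4² + 5.2²) = 5.727
|H(j2.4)| = 1400 × 2.64 / (4.811 × 5.727) = 134.14
20 log₁₀(134.14) = 42.55 dB

42.6 dB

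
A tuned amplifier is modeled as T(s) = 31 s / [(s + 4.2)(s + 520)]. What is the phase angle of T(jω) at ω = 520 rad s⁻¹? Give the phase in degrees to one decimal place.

∠(j520) = 90.00°
∠(j520 + 4.2) = arctan(520/4.2) = 89.54°
∠(j520 + 520) = arctan(520/520) = 45.00°
∠T(j520) = 90.00° − (89.54° + 45.00°) = -44.54°

-44.5°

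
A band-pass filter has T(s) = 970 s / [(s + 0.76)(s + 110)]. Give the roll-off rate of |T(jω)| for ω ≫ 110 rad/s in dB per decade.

-20 dB/decade

With 1 zero and 2 poles, the high-frequency asymptotic slope is 20 × (1 − 2) = -20 dB/decade.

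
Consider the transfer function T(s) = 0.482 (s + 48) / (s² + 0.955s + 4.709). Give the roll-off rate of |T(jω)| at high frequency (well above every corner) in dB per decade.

-20 dB/decade

With 1 zero and 2 poles, the high-frequency asymptotic slope is 20 × (1 − 2) = -20 dB/decade.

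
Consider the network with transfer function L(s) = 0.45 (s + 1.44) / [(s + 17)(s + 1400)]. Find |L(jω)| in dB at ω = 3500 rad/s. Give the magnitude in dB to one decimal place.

|j3500 + 1.44| = √(3500² + 1.44²) = 3500
|j3500 + 17| = √(3500² + 17²) = 3500
|j3500 + 1400| = √(3500² + 1400²) = 3770
|L(j3500)| = 0.45 × 3500 / (3500 × 3770) = 0.00011937
20 log₁₀(0.00011937) = -78.46 dB

-78.5 dB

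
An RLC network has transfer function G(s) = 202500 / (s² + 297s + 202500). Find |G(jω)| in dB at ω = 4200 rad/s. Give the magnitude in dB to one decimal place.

-38.7 dB

|(j4200)² + 297(j4200) + 202500| = |-1.7438e+07 + j1.2474e+06| = 1.748e+07
|G(j4200)| = 202500 / 1.748e+07 = 0.011583
20 log₁₀(0.011583) = -38.72 dB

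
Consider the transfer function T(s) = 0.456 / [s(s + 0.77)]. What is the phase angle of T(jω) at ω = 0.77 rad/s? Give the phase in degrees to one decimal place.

-135.0°

∠(j0.77 + 0.77) = arctan(0.77/0.77) = 45.00°
∠(j0.77) = 90.00°
∠T(j0.77) = − (45.00° + 90.00°) = -135.00°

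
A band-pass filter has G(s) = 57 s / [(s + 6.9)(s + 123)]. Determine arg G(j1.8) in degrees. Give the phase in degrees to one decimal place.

74.5°

∠(j1.8) = 90.00°
∠(j1.8 + 6.9) = arctan(1.8/6.9) = 14.62°
∠(j1.8 + 123) = arctan(1.8/123) = 0.84°
∠G(j1.8) = 90.00° − (14.62° + 0.84°) = 74.54°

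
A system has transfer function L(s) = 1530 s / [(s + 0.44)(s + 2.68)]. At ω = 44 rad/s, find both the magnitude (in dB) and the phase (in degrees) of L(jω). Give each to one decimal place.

|L| = 30.8 dB, ∠L = -85.9°

|j44| = 44
|j44 + 0.44| = √(44² + 0.44²) = 44
|j44 + 2.68| = √(44² + 2.68²) = 44.08
|L(j44)| = 1530 × 44 / (44 × 44.08) = 34.707
20 log₁₀(34.707) = 30.81 dB
∠(j44) = 90.00°
∠(j44 + 0.44) = arctan(44/0.44) = 89.43°
∠(j44 + 2.68) = arctan(44/2.68) = 86.51°
∠L(j44) = 90.00° − (89.43° + 86.51°) = -85.94°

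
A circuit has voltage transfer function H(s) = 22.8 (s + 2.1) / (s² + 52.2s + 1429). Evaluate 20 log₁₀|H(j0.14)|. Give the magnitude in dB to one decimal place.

|j0.14 + 2.1| = √(0.14² + 2.1²) = 2.105
|(j0.14)² + 52.2(j0.14) + 1429| = |1429 + j7.308| = 1429
|H(j0.14)| = 22.8 × 2.105 / 1429 = 0.03358
20 log₁₀(0.03358) = -29.48 dB

-29.5 dB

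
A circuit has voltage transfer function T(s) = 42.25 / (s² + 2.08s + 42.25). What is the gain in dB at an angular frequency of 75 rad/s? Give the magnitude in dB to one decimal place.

|(j75)² + 2.08(j75) + 42.25| = |-5582.8 + j156| = 5585
|T(j75)| = 42.25 / 5585 = 0.007565
20 log₁₀(0.007565) = -42.42 dB

-42.4 dB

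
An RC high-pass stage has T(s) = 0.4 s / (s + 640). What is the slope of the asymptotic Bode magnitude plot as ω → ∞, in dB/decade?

0 dB/decade

With 1 zero and 1 pole, the high-frequency asymptotic slope is 20 × (1 − 1) = 0 dB/decade.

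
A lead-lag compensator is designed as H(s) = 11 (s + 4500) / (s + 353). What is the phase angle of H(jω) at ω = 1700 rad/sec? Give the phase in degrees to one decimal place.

∠(j1700 + 4500) = arctan(1700/4500) = 20.70°
∠(j1700 + 353) = arctan(1700/353) = 78.27°
∠H(j1700) = 20.70° − 78.27° = -57.57°

-57.6 deg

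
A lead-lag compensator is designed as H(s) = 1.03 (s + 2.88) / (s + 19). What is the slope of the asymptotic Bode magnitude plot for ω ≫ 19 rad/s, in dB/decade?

With 1 zero and 1 pole, the high-frequency asymptotic slope is 20 × (1 − 1) = 0 dB/decade.

0 dB/decade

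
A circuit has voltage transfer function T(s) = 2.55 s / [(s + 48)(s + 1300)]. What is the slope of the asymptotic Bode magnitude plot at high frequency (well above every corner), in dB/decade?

With 1 zero and 2 poles, the high-frequency asymptotic slope is 20 × (1 − 2) = -20 dB/decade.

-20 dB/decade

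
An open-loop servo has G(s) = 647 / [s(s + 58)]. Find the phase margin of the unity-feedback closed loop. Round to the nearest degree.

79°

Gain crossover: |G(jω)| = 1 at ω ≈ 11 rad s⁻¹.
∠G(j11) = −90° − arctan(11/58) ≈ -100.70°
PM = 180° + (-100.70°) = 79.30°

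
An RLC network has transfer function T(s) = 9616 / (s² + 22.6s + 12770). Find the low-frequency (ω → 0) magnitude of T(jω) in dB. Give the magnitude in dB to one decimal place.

T(0) = 9616 / 12770 = 0.75301
20 log₁₀(0.75301) = -2.46 dB

-2.5 dB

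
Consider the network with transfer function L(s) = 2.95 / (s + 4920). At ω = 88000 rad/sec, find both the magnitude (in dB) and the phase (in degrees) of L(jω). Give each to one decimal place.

|j88000 + 4920| = √(88000² + 4920²) = 8.814e+04
|L(j88000)| = 2.95 / 8.814e+04 = 3.347e-05
20 log₁₀(3.347e-05) = -89.51 dB
∠(j88000 + 4920) = arctan(88000/4920) = 86.80°
∠L(j88000) = −86.80° = -86.80°

|L| = -89.5 dB, ∠L = -86.8°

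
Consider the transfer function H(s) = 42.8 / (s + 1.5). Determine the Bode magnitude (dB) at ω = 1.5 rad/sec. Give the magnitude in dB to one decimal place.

26.1 dB

|j1.5 + 1.5| = √(1.5² + 1.5²) = 2.121
|H(j1.5)| = 42.8 / 2.121 = 20.176
20 log₁₀(20.176) = 26.10 dB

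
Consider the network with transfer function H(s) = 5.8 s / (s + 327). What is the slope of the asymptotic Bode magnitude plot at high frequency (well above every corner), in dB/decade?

0 dB/decade

With 1 zero and 1 pole, the high-frequency asymptotic slope is 20 × (1 − 1) = 0 dB/decade.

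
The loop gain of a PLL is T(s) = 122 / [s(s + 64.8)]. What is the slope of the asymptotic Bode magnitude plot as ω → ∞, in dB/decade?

-40 dB/decade

With 0 zeros and 2 poles, the high-frequency asymptotic slope is 20 × (0 − 2) = -40 dB/decade.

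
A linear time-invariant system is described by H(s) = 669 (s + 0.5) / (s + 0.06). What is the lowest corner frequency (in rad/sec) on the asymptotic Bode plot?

Break frequencies occur at each pole and zero magnitude: 0.06 rad/sec, 0.5 rad/sec.
The lowest is 0.06 rad/sec.

0.06 rad/sec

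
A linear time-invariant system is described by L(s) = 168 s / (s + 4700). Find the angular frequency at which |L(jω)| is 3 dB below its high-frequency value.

4700 rad/s

For a single-pole high-pass, the −3 dB point is at the pole: ω = 4700 rad/s.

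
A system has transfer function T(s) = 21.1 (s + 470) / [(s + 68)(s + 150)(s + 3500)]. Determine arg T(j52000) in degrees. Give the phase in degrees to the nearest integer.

∠(j52000 + 470) = arctan(52000/470) = 89.48°
∠(j52000 + 68) = arctan(52000/68) = 89.93°
∠(j52000 + 150) = arctan(52000/150) = 89.83°
∠(j52000 + 3500) = arctan(52000/3500) = 86.15°
∠T(j52000) = 89.48° − (89.93° + 89.83° + 86.15°) = -176.43°

-176°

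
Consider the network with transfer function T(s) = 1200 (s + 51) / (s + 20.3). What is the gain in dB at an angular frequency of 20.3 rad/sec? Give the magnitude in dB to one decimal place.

67.2 dB

|j20.3 + 51| = √(20.3² + 51²) = 54.89
|j20.3 + 20.3| = √(20.3² + 20.3²) = 28.71
|T(j20.3)| = 1200 × 54.89 / 28.71 = 2294.4
20 log₁₀(2294.4) = 67.21 dB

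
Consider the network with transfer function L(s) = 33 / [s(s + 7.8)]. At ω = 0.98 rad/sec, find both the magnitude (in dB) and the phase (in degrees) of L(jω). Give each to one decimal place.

|j0.98 + 7.8| = √(0.98² + 7.8²) = 7.861
|j0.98| = 0.98
|L(j0.98)| = 33 / (7.861 × 0.98) = 4.2834
20 log₁₀(4.2834) = 12.64 dB
∠(j0.98 + 7.8) = arctan(0.98/7.8) = 7.16°
∠(j0.98) = 90.00°
∠L(j0.98) = − (7.16° + 90.00°) = -97.16°

|L| = 12.6 dB, ∠L = -97.2°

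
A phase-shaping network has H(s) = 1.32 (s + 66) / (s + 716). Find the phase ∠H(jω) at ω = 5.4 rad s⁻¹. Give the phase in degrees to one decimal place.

∠(j5.4 + 66) = arctan(5.4/66) = 4.68°
∠(j5.4 + 716) = arctan(5.4/716) = 0.43°
∠H(j5.4) = 4.68° − 0.43° = 4.25°

4.2°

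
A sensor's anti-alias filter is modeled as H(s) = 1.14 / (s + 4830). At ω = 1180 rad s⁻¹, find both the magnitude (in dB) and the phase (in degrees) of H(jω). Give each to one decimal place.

|j1180 + 4830| = √(1180² + 4830²) = 4972
|H(j1180)| = 1.14 / 4972 = 0.00022928
20 log₁₀(0.00022928) = -72.79 dB
∠(j1180 + 4830) = arctan(1180/4830) = 13.73°
∠H(j1180) = −13.73° = -13.73°

|H| = -72.8 dB, ∠H = -13.7°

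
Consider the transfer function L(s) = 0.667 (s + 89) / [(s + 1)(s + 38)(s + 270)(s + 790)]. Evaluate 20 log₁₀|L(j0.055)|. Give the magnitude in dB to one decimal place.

-102.7 dB

|j0.055 + 89| = √(0.055² + 89²) = 89
|j0.055 + 1| = √(0.055² + 1²) = 1.002
|j0.055 + 38| = √(0.055² + 38²) = 38
|j0.055 + 270| = √(0.055² + 270²) = 270
|j0.055 + 790| = √(0.055² + 790²) = 790
|L(j0.055)| = 0.667 × 89 / (1.002 × 38 × 270 × 790) = 7.3128e-06
20 log₁₀(7.3128e-06) = -102.72 dB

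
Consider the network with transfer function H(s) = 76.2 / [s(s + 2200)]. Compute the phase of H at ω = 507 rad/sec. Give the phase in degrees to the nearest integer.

-103 deg

∠(j507 + 2200) = arctan(507/2200) = 12.98°
∠(j507) = 90.00°
∠H(j507) = − (12.98° + 90.00°) = -102.98°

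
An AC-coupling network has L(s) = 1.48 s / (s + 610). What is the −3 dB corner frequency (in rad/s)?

For a single-pole high-pass, the −3 dB point is at the pole: ω = 610 rad/s.

610 rad/s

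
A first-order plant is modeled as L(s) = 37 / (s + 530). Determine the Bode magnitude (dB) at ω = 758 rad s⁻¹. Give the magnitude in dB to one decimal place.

-28.0 dB

|j758 + 530| = √(758² + 530²) = 924.9
|L(j758)| = 37 / 924.9 = 0.040004
20 log₁₀(0.040004) = -27.96 dB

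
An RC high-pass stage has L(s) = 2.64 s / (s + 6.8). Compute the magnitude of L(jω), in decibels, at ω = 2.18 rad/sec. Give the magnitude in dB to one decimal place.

|j2.18| = 2.18
|j2.18 + 6.8| = √(2.18² + 6.8²) = 7.141
|L(j2.18)| = 2.64 × 2.18 / 7.141 = 0.80595
20 log₁₀(0.80595) = -1.87 dB

-1.9 dB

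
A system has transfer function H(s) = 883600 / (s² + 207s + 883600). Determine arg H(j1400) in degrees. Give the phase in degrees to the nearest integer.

-165 deg

∠[(j1400)² + 207(j1400) + 883600] = ∠[-1.0764e+06 + j2.898e+05] = 164.93°
∠H(j1400) = −164.93° = -164.93°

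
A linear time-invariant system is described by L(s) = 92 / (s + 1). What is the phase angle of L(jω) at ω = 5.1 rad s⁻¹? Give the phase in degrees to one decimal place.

-78.9°

∠(j5.1 + 1) = arctan(5.1/1) = 78.91°
∠L(j5.1) = −78.91° = -78.91°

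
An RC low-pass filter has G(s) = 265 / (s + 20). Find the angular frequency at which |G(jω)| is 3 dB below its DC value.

For a single-pole low-pass, the −3 dB point is at the pole: ω = 20 rad s⁻¹.

20 rad s⁻¹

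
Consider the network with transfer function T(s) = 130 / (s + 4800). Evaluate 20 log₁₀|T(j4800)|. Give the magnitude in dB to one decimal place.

-34.4 dB

|j4800 + 4800| = √(4800² + 4800²) = 6788
|T(j4800)| = 130 / 6788 = 0.019151
20 log₁₀(0.019151) = -34.36 dB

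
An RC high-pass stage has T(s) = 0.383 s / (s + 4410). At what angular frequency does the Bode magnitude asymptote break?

4410 rad/s

The single real pole at s = −4410 gives a corner at ω = 4410 rad/s.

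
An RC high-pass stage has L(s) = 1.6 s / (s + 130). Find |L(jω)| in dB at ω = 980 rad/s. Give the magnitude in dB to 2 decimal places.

|j980| = 980
|j980 + 130| = √(980² + 130²) = 988.6
|L(j980)| = 1.6 × 980 / 988.6 = 1.5861
20 log₁₀(1.5861) = 4.007 dB

4.01 dB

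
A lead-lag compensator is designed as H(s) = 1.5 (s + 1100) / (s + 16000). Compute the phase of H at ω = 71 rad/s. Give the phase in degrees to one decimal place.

∠(j71 + 1100) = arctan(71/1100) = 3.69°
∠(j71 + 16000) = arctan(71/16000) = 0.25°
∠H(j71) = 3.69° − 0.25° = 3.44°

3.4°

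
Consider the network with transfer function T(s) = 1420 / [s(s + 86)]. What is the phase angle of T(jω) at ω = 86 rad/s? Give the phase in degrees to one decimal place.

-135.0°

∠(j86 + 86) = arctan(86/86) = 45.00°
∠(j86) = 90.00°
∠T(j86) = − (45.00° + 90.00°) = -135.00°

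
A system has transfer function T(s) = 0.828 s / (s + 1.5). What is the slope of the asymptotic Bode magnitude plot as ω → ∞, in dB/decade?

With 1 zero and 1 pole, the high-frequency asymptotic slope is 20 × (1 − 1) = 0 dB/decade.

0 dB/decade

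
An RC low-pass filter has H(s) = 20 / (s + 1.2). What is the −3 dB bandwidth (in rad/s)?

1.2 rad/s

For a single-pole low-pass, the −3 dB point is at the pole: ω = 1.2 rad/s.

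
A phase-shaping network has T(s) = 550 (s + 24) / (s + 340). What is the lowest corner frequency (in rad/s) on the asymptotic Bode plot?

24 rad/s

Break frequencies occur at each pole and zero magnitude: 24 rad/s, 340 rad/s.
The lowest is 24 rad/s.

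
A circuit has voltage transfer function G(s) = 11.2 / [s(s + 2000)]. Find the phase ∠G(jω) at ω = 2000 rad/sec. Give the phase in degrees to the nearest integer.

∠(j2000 + 2000) = arctan(2000/2000) = 45.00°
∠(j2000) = 90.00°
∠G(j2000) = − (45.00° + 90.00°) = -135.00°

-135°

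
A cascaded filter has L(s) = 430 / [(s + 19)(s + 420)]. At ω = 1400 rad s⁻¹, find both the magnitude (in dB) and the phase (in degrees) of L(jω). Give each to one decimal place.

|L| = -73.6 dB, ∠L = -162.5°

|j1400 + 19| = √(1400² + 19²) = 1400
|j1400 + 420| = √(1400² + 420²) = 1462
|L(j1400)| = 430 / (1400 × 1462) = 0.00021012
20 log₁₀(0.00021012) = -73.55 dB
∠(j1400 + 19) = arctan(1400/19) = 89.22°
∠(j1400 + 420) = arctan(1400/420) = 73.30°
∠L(j1400) = − (89.22° + 73.30°) = -162.52°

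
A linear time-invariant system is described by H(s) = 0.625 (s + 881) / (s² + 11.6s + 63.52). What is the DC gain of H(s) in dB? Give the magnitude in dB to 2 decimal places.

18.76 dB

H(0) = 0.625 × 881 / 63.52 = 8.6685
20 log₁₀(8.6685) = 18.759 dB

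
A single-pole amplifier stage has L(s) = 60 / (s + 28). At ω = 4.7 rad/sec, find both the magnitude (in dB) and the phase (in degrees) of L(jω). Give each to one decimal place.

|j4.7 + 28| = √(4.7² + 28²) = 28.39
|L(j4.7)| = 60 / 28.39 = 2.1133
20 log₁₀(2.1133) = 6.50 dB
∠(j4.7 + 28) = arctan(4.7/28) = 9.53°
∠L(j4.7) = −9.53° = -9.53°

|L| = 6.5 dB, ∠L = -9.5°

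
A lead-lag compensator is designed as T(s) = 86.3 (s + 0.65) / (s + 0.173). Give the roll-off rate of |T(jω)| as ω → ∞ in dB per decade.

0 dB/decade

With 1 zero and 1 pole, the high-frequency asymptotic slope is 20 × (1 − 1) = 0 dB/decade.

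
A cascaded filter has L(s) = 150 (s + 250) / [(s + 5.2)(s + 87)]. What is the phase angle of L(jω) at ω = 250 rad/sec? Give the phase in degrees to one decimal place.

-114.6°

∠(j250 + 250) = arctan(250/250) = 45.00°
∠(j250 + 5.2) = arctan(250/5.2) = 88.81°
∠(j250 + 87) = arctan(250/87) = 70.81°
∠L(j250) = 45.00° − (88.81° + 70.81°) = -114.62°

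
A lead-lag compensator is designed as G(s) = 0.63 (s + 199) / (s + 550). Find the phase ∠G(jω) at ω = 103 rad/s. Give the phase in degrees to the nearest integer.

17 deg

∠(j103 + 199) = arctan(103/199) = 27.37°
∠(j103 + 550) = arctan(103/550) = 10.61°
∠G(j103) = 27.37° − 10.61° = 16.76°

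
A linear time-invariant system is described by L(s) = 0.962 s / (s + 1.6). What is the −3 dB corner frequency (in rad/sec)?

For a single-pole high-pass, the −3 dB point is at the pole: ω = 1.6 rad/sec.

1.6 rad/sec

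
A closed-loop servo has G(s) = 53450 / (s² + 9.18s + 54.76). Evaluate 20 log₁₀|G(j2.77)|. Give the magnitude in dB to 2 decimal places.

|(j2.77)² + 9.18(j2.77) + 54.76| = |47.087 + j25.429| = 53.51
|G(j2.77)| = 53450 / 53.51 = 998.79
20 log₁₀(998.79) = 59.990 dB

59.99 dB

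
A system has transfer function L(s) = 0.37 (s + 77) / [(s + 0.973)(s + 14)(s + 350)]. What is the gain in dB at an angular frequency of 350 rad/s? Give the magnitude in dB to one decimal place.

|j350 + 77| = √(350² + 77²) = 358.4
|j350 + 0.973| = √(350² + 0.973²) = 350
|j350 + 14| = √(350² + 14²) = 350.3
|j350 + 350| = √(350² + 350²) = 495
|L(j350)| = 0.37 × 358.4 / (350 × 350.3 × 495) = 2.1851e-06
20 log₁₀(2.1851e-06) = -113.21 dB

-113.2 dB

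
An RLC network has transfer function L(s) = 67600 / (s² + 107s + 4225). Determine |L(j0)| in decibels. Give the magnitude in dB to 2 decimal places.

L(0) = 67600 / 4225 = 16
20 log₁₀(16) = 24.082 dB

24.08 dB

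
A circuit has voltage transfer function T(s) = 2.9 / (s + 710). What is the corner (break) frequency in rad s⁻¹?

The single real pole at s = −710 gives a corner at ω = 710 rad s⁻¹.

710 rad s⁻¹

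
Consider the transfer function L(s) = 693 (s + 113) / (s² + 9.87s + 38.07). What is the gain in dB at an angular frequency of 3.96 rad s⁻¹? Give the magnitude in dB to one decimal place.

64.8 dB

|j3.96 + 113| = √(3.96² + 113²) = 113.1
|(j3.96)² + 9.87(j3.96) + 38.07| = |22.388 + j39.085| = 45.04
|L(j3.96)| = 693 × 113.1 / 45.04 = 1739.6
20 log₁₀(1739.6) = 64.81 dB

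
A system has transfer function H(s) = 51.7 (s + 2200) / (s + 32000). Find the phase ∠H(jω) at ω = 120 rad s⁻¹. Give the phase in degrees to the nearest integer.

3 deg

∠(j120 + 2200) = arctan(120/2200) = 3.12°
∠(j120 + 32000) = arctan(120/32000) = 0.21°
∠H(j120) = 3.12° − 0.21° = 2.91°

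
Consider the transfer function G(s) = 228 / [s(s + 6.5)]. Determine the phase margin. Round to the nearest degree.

24°

Gain crossover: |G(jω)| = 1 at ω ≈ 14.4 rad/sec.
∠G(j14.4) = −90° − arctan(14.4/6.5) ≈ -155.73°
PM = 180° + (-155.73°) = 24.27°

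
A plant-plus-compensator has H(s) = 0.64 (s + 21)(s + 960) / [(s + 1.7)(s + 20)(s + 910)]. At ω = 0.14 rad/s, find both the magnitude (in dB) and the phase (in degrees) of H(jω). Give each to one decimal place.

|H| = -7.6 dB, ∠H = -4.7°

|j0.14 + 21| = √(0.14² + 21²) = 21
|j0.14 + 960| = √(0.14² + 960²) = 960
|j0.14 + 1.7| = √(0.14² + 1.7²) = 1.706
|j0.14 + 20| = √(0.14² + 20²) = 20
|j0.14 + 910| = √(0.14² + 910²) = 910
|H(j0.14)| = 0.64 × 21 × 960 / (1.706 × 20 × 910) = 0.41561
20 log₁₀(0.41561) = -7.63 dB
∠(j0.14 + 21) = arctan(0.14/21) = 0.38°
∠(j0.14 + 960) = arctan(0.14/960) = 0.01°
∠(j0.14 + 1.7) = arctan(0.14/1.7) = 4.71°
∠(j0.14 + 20) = arctan(0.14/20) = 0.40°
∠(j0.14 + 910) = arctan(0.14/910) = 0.01°
∠H(j0.14) = 0.38° + 0.01° − (4.71° + 0.40° + 0.01°) = -4.73°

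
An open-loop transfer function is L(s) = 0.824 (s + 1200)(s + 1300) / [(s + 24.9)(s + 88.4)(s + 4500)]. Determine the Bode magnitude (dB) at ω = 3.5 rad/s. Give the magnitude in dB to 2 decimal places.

|j3.5 + 1200| = √(3.5² + 1200²) = 1200
|j3.5 + 1300| = √(3.5² + 1300²) = 1300
|j3.5 + 24.9| = √(3.5² + 24.9²) = 25.14
|j3.5 + 88.4| = √(3.5² + 88.4²) = 88.47
|j3.5 + 4500| = √(3.5² + 4500²) = 4500
|L(j3.5)| = 0.824 × 1200 × 1300 / (25.14 × 88.47 × 4500) = 0.12841
20 log₁₀(0.12841) = -17.828 dB

-17.83 dB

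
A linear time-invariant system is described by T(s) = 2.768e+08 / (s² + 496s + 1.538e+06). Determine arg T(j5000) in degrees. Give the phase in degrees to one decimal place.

-174.0°

∠[(j5000)² + 496(j5000) + 1.538e+06] = ∠[-2.3462e+07 + j2.48e+06] = 173.97°
∠T(j5000) = −173.97° = -173.97°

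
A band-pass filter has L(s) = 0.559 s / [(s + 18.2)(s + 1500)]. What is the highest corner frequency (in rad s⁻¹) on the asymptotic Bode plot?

1500 rad s⁻¹

Break frequencies occur at each pole and zero magnitude: 18.2 rad s⁻¹, 1500 rad s⁻¹.
The highest is 1500 rad s⁻¹.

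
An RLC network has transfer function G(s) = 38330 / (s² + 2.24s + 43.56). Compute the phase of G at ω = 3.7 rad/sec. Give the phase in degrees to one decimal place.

∠[(j3.7)² + 2.24(j3.7) + 43.56] = ∠[29.87 + j8.288] = 15.51°
∠G(j3.7) = −15.51° = -15.51°

-15.5°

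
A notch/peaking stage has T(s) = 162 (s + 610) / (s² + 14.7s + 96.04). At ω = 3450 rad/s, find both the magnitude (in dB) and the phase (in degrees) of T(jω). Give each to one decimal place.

|T| = -26.4 dB, ∠T = -99.8°

|j3450 + 610| = √(3450² + 610²) = 3504
|(j3450)² + 14.7(j3450) + 96.04| = |-1.1902e+07 + j50715| = 1.19e+07
|T(j3450)| = 162 × 3504 / 1.19e+07 = 0.047685
20 log₁₀(0.047685) = -26.43 dB
∠(j3450 + 610) = arctan(3450/610) = 79.97°
∠[(j3450)² + 14.7(j3450) + 96.04] = ∠[-1.1902e+07 + j50715] = 179.76°
∠T(j3450) = 79.97° − 179.76° = -99.78°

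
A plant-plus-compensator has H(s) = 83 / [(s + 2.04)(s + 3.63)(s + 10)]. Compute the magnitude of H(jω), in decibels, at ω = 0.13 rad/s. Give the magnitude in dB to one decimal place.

1.0 dB

|j0.13 + 2.04| = √(0.13² + 2.04²) = 2.044
|j0.13 + 3.63| = √(0.13² + 3.63²) = 3.632
|j0.13 + 10| = √(0.13² + 10²) = 10
|H(j0.13)| = 83 / (2.044 × 3.632 × 10) = 1.1178
20 log₁₀(1.1178) = 0.97 dB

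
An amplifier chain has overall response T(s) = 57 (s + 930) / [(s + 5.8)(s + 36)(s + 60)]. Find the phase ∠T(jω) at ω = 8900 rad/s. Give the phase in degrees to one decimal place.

-185.3 deg

∠(j8900 + 930) = arctan(8900/930) = 84.03°
∠(j8900 + 5.8) = arctan(8900/5.8) = 89.96°
∠(j8900 + 36) = arctan(8900/36) = 89.77°
∠(j8900 + 60) = arctan(8900/60) = 89.61°
∠T(j8900) = 84.03° − (89.96° + 89.77° + 89.61°) = -185.31°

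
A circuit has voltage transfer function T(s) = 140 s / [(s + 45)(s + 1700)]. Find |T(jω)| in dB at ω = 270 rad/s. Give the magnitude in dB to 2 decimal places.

|j270| = 270
|j270 + 45| = √(270² + 45²) = 273.7
|j270 + 1700| = √(270² + 1700²) = 1721
|T(j270)| = 140 × 270 / (273.7 × 1721) = 0.080227
20 log₁₀(0.080227) = -21.914 dB

-21.91 dB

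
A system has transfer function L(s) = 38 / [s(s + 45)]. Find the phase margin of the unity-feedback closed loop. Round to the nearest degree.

89 deg

Gain crossover: |L(jω)| = 1 at ω ≈ 0.844 rad/s.
∠L(j0.844) = −90° − arctan(0.844/45) ≈ -91.07°
PM = 180° + (-91.07°) = 88.93°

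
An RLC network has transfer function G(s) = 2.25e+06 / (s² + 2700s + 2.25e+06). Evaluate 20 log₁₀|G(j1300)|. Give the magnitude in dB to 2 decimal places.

-3.97 dB

|(j1300)² + 2700(j1300) + 2.25e+06| = |5.6e+05 + j3.51e+06| = 3.554e+06
|G(j1300)| = 2.25e+06 / 3.554e+06 = 0.63302
20 log₁₀(0.63302) = -3.972 dB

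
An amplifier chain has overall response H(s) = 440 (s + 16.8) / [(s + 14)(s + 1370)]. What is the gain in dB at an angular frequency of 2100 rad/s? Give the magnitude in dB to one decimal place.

-15.1 dB

|j2100 + 16.8| = √(2100² + 16.8²) = 2100
|j2100 + 14| = √(2100² + 14²) = 2100
|j2100 + 1370| = √(2100² + 1370²) = 2507
|H(j2100)| = 440 × 2100 / (2100 × 2507) = 0.17548
20 log₁₀(0.17548) = -15.12 dB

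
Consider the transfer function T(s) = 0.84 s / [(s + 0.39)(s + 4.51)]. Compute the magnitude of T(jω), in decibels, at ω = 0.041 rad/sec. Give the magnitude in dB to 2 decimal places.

-34.21 dB

|j0.041| = 0.041
|j0.041 + 0.39| = √(0.041² + 0.39²) = 0.3921
|j0.041 + 4.51| = √(0.041² + 4.51²) = 4.51
|T(j0.041)| = 0.84 × 0.041 / (0.3921 × 4.51) = 0.019472
20 log₁₀(0.019472) = -34.212 dB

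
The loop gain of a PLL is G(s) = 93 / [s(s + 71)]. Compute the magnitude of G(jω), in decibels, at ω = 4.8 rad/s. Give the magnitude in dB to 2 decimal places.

|j4.8 + 71| = √(4.8² + 71²) = 71.16
|j4.8| = 4.8
|G(j4.8)| = 93 / (71.16 × 4.8) = 0.27227
20 log₁₀(0.27227) = -11.300 dB

-11.30 dB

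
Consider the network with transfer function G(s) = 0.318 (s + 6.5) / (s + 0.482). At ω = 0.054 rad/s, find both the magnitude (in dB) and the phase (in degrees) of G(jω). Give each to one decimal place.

|G| = 12.6 dB, ∠G = -5.9°

|j0.054 + 6.5| = √(0.054² + 6.5²) = 6.5
|j0.054 + 0.482| = √(0.054² + 0.482²) = 0.485
|G(j0.054)| = 0.318 × 6.5 / 0.485 = 4.2619
20 log₁₀(4.2619) = 12.59 dB
∠(j0.054 + 6.5) = arctan(0.054/6.5) = 0.48°
∠(j0.054 + 0.482) = arctan(0.054/0.482) = 6.39°
∠G(j0.054) = 0.48° − 6.39° = -5.92°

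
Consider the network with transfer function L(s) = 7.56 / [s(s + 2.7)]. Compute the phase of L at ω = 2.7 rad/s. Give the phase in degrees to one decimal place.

∠(j2.7 + 2.7) = arctan(2.7/2.7) = 45.00°
∠(j2.7) = 90.00°
∠L(j2.7) = − (45.00° + 90.00°) = -135.00°

-135.0°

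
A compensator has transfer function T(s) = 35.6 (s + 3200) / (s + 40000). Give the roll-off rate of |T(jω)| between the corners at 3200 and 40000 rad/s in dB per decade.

20 dB/decade

In this band the factors already past their corner are: zero at 3200; net slope = 20 dB/decade.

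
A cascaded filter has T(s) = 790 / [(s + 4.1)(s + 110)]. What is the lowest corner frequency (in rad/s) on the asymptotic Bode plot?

Break frequencies occur at each pole and zero magnitude: 4.1 rad/s, 110 rad/s.
The lowest is 4.1 rad/s.

4.1 rad/s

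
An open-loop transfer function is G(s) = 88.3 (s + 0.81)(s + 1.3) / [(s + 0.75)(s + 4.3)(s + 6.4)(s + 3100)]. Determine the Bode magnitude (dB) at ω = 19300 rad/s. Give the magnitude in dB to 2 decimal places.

-132.61 dB

|j19300 + 0.81| = √(19300² + 0.81²) = 1.93e+04
|j19300 + 1.3| = √(19300² + 1.3²) = 1.93e+04
|j19300 + 0.75| = √(19300² + 0.75²) = 1.93e+04
|j19300 + 4.3| = √(19300² + 4.3²) = 1.93e+04
|j19300 + 6.4| = √(19300² + 6.4²) = 1.93e+04
|j19300 + 3100| = √(19300² + 3100²) = 1.955e+04
|G(j19300)| = 88.3 × 1.93e+04 × 1.93e+04 / (1.93e+04 × 1.93e+04 × 1.93e+04 × 1.955e+04) = 2.3405e-07
20 log₁₀(2.3405e-07) = -132.614 dB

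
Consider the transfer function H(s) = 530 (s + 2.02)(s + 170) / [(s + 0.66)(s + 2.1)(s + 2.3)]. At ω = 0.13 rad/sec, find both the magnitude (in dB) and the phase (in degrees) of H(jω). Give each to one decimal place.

|j0.13 + 2.02| = √(0.13² + 2.02²) = 2.024
|j0.13 + 170| = √(0.13² + 170²) = 170
|j0.13 + 0.66| = √(0.13² + 0.66²) = 0.6727
|j0.13 + 2.1| = √(0.13² + 2.1²) = 2.104
|j0.13 + 2.3| = √(0.13² + 2.3²) = 2.304
|H(j0.13)| = 530 × 2.024 × 170 / (0.6727 × 2.104 × 2.304) = 55936
20 log₁₀(55936) = 94.95 dB
∠(j0.13 + 2.02) = arctan(0.13/2.02) = 3.68°
∠(j0.13 + 170) = arctan(0.13/170) = 0.04°
∠(j0.13 + 0.66) = arctan(0.13/0.66) = 11.14°
∠(j0.13 + 2.1) = arctan(0.13/2.1) = 3.54°
∠(j0.13 + 2.3) = arctan(0.13/2.3) = 3.24°
∠H(j0.13) = 3.68° + 0.04° − (11.14° + 3.54° + 3.24°) = -14.19°

|H| = 95.0 dB, ∠H = -14.2°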